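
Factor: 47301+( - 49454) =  -2153^1 = - 2153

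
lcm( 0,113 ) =0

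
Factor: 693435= 3^1*5^1 *46229^1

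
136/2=68= 68.00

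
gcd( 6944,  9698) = 2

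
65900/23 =65900/23 = 2865.22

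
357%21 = 0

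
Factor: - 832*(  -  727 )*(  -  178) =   -  107665792 = -  2^7*13^1*89^1*727^1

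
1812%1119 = 693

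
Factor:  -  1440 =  - 2^5*  3^2 * 5^1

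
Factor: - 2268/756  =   - 3^1  =  - 3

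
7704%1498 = 214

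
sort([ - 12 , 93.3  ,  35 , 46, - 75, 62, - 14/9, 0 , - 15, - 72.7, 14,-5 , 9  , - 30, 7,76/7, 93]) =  [- 75, - 72.7, - 30, - 15, - 12,-5, - 14/9, 0,7, 9 , 76/7, 14, 35, 46, 62, 93 , 93.3]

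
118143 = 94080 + 24063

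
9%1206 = 9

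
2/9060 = 1/4530= 0.00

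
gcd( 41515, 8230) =5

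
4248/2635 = 1 + 1613/2635 = 1.61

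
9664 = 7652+2012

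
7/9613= 7/9613 = 0.00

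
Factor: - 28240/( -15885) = 2^4*3^(-2) = 16/9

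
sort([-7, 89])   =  [ - 7,89 ]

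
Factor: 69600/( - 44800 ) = - 2^( - 3 ) *3^1*7^(-1 )*29^1= - 87/56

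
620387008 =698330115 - 77943107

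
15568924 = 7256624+8312300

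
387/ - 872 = -1 + 485/872 = - 0.44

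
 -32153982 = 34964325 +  - 67118307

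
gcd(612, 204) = 204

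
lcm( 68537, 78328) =548296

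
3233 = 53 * 61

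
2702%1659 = 1043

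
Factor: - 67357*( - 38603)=193^1  *349^1*38603^1 =2600182271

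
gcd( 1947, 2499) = 3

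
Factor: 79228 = 2^2*29^1*683^1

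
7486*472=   3533392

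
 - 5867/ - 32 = 5867/32 = 183.34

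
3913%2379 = 1534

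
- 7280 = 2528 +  -9808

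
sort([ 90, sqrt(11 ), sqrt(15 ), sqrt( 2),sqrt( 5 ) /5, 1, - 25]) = [ - 25,sqrt( 5)/5, 1,sqrt( 2 ) , sqrt(11), sqrt( 15 ) , 90]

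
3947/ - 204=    - 3947/204 = - 19.35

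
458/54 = 229/27 = 8.48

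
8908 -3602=5306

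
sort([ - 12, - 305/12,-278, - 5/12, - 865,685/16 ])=[ - 865, - 278, - 305/12, - 12, - 5/12,685/16 ]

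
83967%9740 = 6047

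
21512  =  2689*8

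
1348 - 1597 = - 249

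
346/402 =173/201 = 0.86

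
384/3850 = 192/1925 =0.10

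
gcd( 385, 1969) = 11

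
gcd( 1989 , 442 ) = 221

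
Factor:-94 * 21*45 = -2^1*3^3*5^1*7^1 * 47^1=- 88830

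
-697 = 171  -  868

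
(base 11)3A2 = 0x1DB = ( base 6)2111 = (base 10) 475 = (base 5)3400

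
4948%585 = 268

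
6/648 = 1/108 = 0.01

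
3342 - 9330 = - 5988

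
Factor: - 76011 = -3^1*13^1*1949^1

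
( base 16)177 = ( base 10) 375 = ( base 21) hi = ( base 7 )1044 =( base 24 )ff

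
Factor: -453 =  - 3^1 * 151^1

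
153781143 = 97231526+56549617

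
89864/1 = 89864 = 89864.00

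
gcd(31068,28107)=9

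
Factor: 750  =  2^1 * 3^1*5^3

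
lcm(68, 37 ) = 2516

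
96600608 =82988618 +13611990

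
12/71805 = 4/23935 = 0.00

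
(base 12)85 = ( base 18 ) 5b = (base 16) 65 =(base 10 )101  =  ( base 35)2V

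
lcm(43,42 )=1806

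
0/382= 0= 0.00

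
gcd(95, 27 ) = 1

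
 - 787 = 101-888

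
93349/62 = 93349/62 = 1505.63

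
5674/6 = 945 + 2/3 = 945.67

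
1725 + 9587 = 11312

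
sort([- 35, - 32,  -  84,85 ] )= [-84, - 35,-32,85]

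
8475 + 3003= 11478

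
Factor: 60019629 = 3^1*20006543^1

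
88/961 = 88/961 = 0.09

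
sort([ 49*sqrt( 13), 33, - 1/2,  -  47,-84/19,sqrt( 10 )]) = [- 47, - 84/19 , - 1/2,sqrt( 10 ), 33,49*sqrt(13)]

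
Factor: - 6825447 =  - 3^2*758383^1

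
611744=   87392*7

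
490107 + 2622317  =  3112424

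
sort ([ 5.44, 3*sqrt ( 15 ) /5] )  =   [3*sqrt(15)/5, 5.44 ] 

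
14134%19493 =14134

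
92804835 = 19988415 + 72816420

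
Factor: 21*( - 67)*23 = -3^1*7^1*23^1 * 67^1 = - 32361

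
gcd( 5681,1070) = 1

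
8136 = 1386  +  6750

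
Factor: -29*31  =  -29^1*31^1 = - 899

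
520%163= 31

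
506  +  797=1303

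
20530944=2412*8512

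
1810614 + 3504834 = 5315448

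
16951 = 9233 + 7718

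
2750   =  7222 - 4472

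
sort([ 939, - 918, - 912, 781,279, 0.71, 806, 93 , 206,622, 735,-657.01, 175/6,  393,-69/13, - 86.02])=[- 918,-912,  -  657.01,-86.02, - 69/13, 0.71,175/6, 93, 206,279,393, 622, 735, 781,806,939] 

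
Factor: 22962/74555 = 2^1*3^1*5^(  -  1)* 13^( - 1 )*31^(-1)*37^( - 1)*43^1*89^1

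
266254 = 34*7831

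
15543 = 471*33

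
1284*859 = 1102956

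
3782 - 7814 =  - 4032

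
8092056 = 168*48167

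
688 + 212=900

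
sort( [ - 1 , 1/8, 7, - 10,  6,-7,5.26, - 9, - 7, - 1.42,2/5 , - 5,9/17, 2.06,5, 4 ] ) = [ - 10, - 9, -7,-7, - 5, - 1.42, - 1,1/8,2/5,9/17,2.06 , 4,5,5.26, 6,7 ]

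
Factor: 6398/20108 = 7/22 =2^(-1 )*7^1*11^( - 1) 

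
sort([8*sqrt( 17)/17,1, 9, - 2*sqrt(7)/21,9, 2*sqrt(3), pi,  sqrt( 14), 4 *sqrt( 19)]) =[ - 2*sqrt(7)/21, 1, 8*sqrt(  17 ) /17,pi,  2 *sqrt(3), sqrt(14) , 9,9, 4*sqrt( 19 )]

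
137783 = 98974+38809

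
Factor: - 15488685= -3^3*5^1 *31^1*3701^1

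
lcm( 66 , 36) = 396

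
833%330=173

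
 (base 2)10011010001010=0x268A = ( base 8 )23212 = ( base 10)9866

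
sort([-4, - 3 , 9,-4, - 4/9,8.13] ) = [-4,-4,  -  3, -4/9, 8.13,9]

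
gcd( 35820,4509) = 9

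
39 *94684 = 3692676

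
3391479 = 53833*63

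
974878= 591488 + 383390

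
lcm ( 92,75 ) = 6900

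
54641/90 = 54641/90 =607.12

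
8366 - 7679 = 687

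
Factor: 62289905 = 5^1*12457981^1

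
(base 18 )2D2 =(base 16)374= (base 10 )884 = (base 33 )qq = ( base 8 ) 1564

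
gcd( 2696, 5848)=8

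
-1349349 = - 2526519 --1177170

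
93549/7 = 93549/7 = 13364.14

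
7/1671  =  7/1671 = 0.00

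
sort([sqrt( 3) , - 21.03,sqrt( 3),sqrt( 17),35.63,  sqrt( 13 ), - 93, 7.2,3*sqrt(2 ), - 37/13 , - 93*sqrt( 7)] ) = [ - 93 * sqrt( 7),-93, - 21.03,-37/13, sqrt(3),sqrt(3 ), sqrt( 13),  sqrt(17 ),3 * sqrt(2),7.2,35.63 ]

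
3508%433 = 44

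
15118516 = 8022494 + 7096022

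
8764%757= 437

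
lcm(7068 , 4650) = 176700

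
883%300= 283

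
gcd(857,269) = 1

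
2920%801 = 517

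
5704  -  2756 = 2948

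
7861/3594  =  7861/3594= 2.19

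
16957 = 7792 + 9165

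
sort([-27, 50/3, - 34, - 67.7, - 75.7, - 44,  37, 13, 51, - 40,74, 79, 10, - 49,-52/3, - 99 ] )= [ - 99,-75.7, - 67.7,  -  49, - 44,  -  40, - 34,- 27,-52/3  ,  10, 13,50/3, 37,51, 74, 79 ] 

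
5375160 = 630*8532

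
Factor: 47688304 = 2^4*97^1*30727^1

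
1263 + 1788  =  3051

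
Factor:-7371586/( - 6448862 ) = 7^(-1)*101^1*36493^1*460633^ ( - 1 )=   3685793/3224431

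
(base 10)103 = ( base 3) 10211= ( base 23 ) 4B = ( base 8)147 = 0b1100111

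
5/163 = 5/163 = 0.03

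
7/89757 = 7/89757= 0.00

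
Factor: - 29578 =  -2^1 *23^1 * 643^1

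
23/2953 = 23/2953 = 0.01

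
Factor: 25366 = 2^1*11^1*1153^1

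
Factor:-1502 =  - 2^1*751^1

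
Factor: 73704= 2^3 * 3^1*37^1*83^1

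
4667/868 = 5  +  327/868 = 5.38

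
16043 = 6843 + 9200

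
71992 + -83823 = - 11831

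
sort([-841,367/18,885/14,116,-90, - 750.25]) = [ -841 ,-750.25,- 90,367/18,885/14, 116] 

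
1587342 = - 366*(-4337 ) 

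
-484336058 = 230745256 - 715081314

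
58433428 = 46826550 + 11606878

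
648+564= 1212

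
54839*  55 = 3016145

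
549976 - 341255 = 208721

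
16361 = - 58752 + 75113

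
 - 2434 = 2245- 4679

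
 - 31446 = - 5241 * 6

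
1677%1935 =1677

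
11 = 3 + 8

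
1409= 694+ 715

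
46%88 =46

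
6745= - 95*( -71 ) 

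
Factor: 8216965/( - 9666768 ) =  - 2^( - 4) * 3^( - 1 )*5^1*37^(-1 )*109^1*5443^( - 1 )*15077^1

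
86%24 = 14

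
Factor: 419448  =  2^3*3^1*17477^1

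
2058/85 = 2058/85  =  24.21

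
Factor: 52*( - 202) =- 2^3 * 13^1 * 101^1 = - 10504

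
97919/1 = 97919 = 97919.00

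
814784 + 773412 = 1588196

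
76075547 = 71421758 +4653789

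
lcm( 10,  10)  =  10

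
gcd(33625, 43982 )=1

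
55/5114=55/5114 = 0.01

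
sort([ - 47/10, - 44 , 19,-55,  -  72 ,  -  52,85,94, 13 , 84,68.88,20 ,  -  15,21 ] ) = [ - 72,  -  55, -52 ,  -  44, - 15, - 47/10 , 13, 19,20,21,68.88,84,85,94 ]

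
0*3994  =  0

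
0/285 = 0 = 0.00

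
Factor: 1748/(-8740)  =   - 1/5 = -5^(-1 )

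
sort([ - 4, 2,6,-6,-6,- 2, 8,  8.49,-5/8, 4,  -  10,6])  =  [- 10, - 6,-6,  -  4, - 2,-5/8,2 , 4,6, 6,8 , 8.49 ]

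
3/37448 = 3/37448   =  0.00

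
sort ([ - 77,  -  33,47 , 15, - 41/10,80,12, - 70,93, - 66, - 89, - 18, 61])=[ - 89, - 77, - 70, - 66, - 33,- 18, - 41/10, 12, 15,47,61, 80, 93 ]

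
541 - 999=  - 458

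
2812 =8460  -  5648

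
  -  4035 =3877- 7912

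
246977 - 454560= - 207583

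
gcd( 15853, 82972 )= 1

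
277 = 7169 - 6892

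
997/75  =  13 + 22/75 = 13.29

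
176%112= 64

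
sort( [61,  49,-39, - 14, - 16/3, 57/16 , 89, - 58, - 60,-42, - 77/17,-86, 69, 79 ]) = [-86, - 60,-58 ,-42, - 39,-14, - 16/3,- 77/17 , 57/16 , 49,  61, 69,79,  89]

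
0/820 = 0 = 0.00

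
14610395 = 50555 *289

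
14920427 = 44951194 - 30030767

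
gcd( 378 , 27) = 27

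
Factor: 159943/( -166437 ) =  - 3^( -2)*7^1*73^1*313^1*18493^( - 1) 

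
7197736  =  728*9887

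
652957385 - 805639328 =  - 152681943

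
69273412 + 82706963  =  151980375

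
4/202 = 2/101 = 0.02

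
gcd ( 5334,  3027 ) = 3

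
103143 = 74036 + 29107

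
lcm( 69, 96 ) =2208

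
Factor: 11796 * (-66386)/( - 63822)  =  130514876/10637 = 2^2*11^( -1)*19^1*967^( - 1)*983^1 * 1747^1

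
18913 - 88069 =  - 69156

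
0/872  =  0 = 0.00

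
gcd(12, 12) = 12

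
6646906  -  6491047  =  155859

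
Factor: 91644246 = 2^1*3^2*17^1* 31^1*9661^1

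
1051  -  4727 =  - 3676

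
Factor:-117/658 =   -  2^( - 1)*3^2*7^( - 1 ) * 13^1*47^ ( - 1 ) 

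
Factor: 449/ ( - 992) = -2^(-5)*31^(-1)*449^1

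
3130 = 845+2285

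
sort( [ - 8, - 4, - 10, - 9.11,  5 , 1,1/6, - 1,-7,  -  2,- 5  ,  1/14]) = [ - 10, - 9.11 , - 8, - 7, - 5 , - 4,-2 , - 1,1/14,1/6, 1, 5 ] 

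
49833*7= 348831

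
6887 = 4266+2621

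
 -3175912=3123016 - 6298928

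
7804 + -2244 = 5560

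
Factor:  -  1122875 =-5^3*13^1*691^1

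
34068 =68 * 501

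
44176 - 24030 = 20146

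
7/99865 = 7/99865 = 0.00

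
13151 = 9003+4148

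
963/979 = 963/979  =  0.98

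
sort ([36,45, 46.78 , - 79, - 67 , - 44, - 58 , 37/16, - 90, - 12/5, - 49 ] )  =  [ - 90, - 79 , - 67, - 58, - 49,- 44, - 12/5, 37/16, 36, 45,46.78]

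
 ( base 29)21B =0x6ba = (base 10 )1722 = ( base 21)3J0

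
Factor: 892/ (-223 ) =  - 4 =-2^2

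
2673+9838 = 12511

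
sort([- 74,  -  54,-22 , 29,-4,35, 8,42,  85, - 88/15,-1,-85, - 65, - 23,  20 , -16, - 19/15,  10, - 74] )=[ - 85, - 74,-74, - 65 ,-54, - 23, - 22, - 16, - 88/15,-4,-19/15, - 1, 8,10, 20, 29,35,  42, 85]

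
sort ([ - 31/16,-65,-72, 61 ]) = [ -72,-65, - 31/16, 61]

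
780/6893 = 780/6893 = 0.11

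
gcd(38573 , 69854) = 1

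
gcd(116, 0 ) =116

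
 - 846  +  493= - 353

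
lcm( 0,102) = 0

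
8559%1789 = 1403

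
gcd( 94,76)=2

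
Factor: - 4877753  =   - 151^1 *32303^1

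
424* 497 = 210728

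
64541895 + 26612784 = 91154679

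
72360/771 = 93 + 219/257 = 93.85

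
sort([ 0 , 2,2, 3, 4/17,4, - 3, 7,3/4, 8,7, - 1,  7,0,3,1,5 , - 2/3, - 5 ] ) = [  -  5,  -  3 , - 1, - 2/3,0 , 0,4/17,3/4,1,2,2,3,3,4,5,7, 7, 7,8]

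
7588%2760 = 2068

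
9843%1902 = 333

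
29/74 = 29/74 = 0.39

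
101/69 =101/69  =  1.46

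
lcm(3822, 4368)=30576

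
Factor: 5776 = 2^4*19^2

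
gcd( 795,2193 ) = 3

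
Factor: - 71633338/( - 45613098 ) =35816669/22806549 = 3^( - 3 )*7^1*71^( - 1 )*11897^( - 1)*5116667^1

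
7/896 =1/128 = 0.01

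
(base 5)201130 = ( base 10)6415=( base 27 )8LG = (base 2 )1100100001111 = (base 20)G0F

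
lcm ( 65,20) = 260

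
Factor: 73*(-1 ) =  - 73  =  - 73^1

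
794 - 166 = 628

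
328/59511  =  328/59511  =  0.01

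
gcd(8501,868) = 1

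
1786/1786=1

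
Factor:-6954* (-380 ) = 2^3*3^1*5^1*19^2*61^1 = 2642520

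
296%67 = 28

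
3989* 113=450757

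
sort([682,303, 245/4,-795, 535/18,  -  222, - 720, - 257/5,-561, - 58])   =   [-795, - 720, - 561,- 222, - 58,-257/5, 535/18,245/4,303 , 682]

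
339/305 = 1 + 34/305 = 1.11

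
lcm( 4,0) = 0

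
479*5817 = 2786343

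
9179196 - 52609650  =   - 43430454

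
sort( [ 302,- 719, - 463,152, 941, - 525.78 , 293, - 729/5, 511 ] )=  [-719, - 525.78, - 463, - 729/5,152, 293,302,511, 941]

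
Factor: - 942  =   - 2^1*3^1*157^1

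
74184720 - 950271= 73234449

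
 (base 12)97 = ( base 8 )163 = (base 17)6D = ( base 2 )1110011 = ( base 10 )115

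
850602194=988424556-137822362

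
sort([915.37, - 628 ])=[ - 628, 915.37]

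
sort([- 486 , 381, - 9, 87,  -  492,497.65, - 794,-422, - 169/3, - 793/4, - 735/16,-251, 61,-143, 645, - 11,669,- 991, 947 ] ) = [- 991, - 794, - 492,  -  486 , - 422,-251,-793/4, - 143, - 169/3,  -  735/16,- 11,-9, 61,87, 381, 497.65,  645, 669, 947 ] 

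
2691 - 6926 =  - 4235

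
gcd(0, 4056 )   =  4056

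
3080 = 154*20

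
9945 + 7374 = 17319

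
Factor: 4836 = 2^2*3^1*13^1*31^1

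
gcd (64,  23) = 1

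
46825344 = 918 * 51008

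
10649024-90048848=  - 79399824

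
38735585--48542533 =87278118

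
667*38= 25346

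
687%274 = 139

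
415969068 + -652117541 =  - 236148473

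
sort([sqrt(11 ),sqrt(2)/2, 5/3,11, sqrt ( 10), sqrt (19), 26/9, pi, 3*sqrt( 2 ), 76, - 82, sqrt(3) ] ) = [ - 82, sqrt(2)/2  ,  5/3, sqrt(3),26/9, pi, sqrt(10),sqrt(11), 3 *sqrt( 2),sqrt (19), 11, 76] 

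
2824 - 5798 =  - 2974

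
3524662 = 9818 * 359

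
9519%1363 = 1341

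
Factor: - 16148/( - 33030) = 22/45 = 2^1*3^(-2 )* 5^(  -  1)*11^1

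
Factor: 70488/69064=99/97  =  3^2 * 11^1*97^ (-1)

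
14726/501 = 29+197/501 = 29.39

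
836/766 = 418/383 = 1.09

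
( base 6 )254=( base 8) 152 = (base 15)71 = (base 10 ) 106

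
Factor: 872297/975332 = 2^(  -  2 )*109^( -1 )*191^1*2237^( - 1) * 4567^1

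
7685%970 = 895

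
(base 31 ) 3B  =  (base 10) 104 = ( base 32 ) 38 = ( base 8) 150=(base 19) 59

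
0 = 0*25936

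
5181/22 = 235+1/2  =  235.50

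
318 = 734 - 416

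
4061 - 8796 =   -  4735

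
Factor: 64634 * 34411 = 2^1*13^1*17^1 * 1901^1*2647^1 = 2224120574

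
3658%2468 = 1190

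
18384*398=7316832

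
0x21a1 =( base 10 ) 8609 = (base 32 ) 8d1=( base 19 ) 14g2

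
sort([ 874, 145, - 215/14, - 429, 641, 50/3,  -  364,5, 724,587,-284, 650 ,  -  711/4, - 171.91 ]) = [ - 429, - 364, - 284, - 711/4, - 171.91,-215/14 , 5, 50/3,  145, 587, 641, 650, 724,874]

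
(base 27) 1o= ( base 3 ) 1220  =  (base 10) 51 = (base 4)303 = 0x33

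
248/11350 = 124/5675  =  0.02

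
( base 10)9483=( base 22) jd1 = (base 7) 36435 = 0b10010100001011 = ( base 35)7PX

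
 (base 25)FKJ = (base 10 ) 9894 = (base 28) cha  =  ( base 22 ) K9G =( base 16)26A6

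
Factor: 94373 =19^1* 4967^1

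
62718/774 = 10453/129 = 81.03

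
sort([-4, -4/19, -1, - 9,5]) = [ - 9, - 4, - 1,-4/19, 5] 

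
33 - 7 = 26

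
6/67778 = 3/33889 = 0.00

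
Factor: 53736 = 2^3 * 3^1*2239^1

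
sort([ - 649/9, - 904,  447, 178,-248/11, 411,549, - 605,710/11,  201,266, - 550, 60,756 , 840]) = [- 904, - 605, - 550, - 649/9, - 248/11,60, 710/11,178,201,266,411,447 , 549, 756,840 ] 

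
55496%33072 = 22424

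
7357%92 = 89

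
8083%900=883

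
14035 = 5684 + 8351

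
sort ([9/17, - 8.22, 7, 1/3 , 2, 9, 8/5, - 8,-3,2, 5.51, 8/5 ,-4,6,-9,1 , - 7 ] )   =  [ - 9 , - 8.22, - 8, - 7, - 4,  -  3 , 1/3, 9/17,1 , 8/5,  8/5,2, 2 , 5.51 , 6, 7,9 ]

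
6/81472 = 3/40736 = 0.00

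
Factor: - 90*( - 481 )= 2^1*3^2*5^1*13^1*37^1 = 43290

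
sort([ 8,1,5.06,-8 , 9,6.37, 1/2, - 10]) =[ - 10  , - 8, 1/2,1,5.06,6.37, 8, 9]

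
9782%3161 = 299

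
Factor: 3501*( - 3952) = - 13835952 = - 2^4*3^2*13^1*19^1*389^1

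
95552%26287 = 16691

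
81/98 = 81/98 = 0.83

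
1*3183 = 3183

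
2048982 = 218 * 9399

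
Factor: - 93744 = -2^4 * 3^3*7^1*31^1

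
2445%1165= 115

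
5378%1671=365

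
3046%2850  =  196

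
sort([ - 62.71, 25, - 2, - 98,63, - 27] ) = [ - 98, - 62.71, - 27,  -  2,25,63]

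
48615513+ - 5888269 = 42727244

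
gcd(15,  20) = 5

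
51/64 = 51/64 = 0.80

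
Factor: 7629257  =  307^1*24851^1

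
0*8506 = 0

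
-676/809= -1 + 133/809=- 0.84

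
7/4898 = 7/4898 = 0.00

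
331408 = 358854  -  27446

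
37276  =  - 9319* (-4 ) 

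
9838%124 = 42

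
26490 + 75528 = 102018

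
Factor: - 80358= - 2^1*3^1*59^1*227^1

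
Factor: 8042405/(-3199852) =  - 2^( - 2 )* 5^1 * 7^1*23^( - 1)*47^1*4889^1*34781^( -1)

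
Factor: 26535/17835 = 61/41 = 41^( - 1 )*61^1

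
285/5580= 19/372 = 0.05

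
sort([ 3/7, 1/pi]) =[ 1/pi, 3/7] 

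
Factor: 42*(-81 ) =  -3402=- 2^1*3^5*7^1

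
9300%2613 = 1461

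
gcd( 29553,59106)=29553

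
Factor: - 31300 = -2^2*5^2*313^1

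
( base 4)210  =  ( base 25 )1b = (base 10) 36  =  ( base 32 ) 14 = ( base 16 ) 24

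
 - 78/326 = -1 + 124/163  =  -0.24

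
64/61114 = 32/30557 = 0.00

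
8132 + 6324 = 14456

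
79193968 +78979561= 158173529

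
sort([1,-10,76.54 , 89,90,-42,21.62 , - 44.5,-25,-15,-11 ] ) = [  -  44.5, - 42, - 25, - 15,-11,  -  10,1, 21.62, 76.54,  89,90 ]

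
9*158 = 1422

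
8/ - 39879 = -8/39879 = - 0.00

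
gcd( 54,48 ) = 6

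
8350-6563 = 1787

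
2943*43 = 126549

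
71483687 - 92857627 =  - 21373940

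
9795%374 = 71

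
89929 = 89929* 1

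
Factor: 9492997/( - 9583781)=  - 23^1*412739^1 * 9583781^( - 1)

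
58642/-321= - 58642/321 = - 182.69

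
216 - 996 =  - 780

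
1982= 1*1982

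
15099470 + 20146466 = 35245936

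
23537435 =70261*335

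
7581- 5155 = 2426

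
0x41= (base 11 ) 5a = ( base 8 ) 101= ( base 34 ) 1V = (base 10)65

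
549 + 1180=1729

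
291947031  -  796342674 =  - 504395643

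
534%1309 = 534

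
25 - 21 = 4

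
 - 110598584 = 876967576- 987566160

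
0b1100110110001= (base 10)6577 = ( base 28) 8ap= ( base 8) 14661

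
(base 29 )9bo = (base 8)17350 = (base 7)32032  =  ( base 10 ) 7912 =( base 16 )1ee8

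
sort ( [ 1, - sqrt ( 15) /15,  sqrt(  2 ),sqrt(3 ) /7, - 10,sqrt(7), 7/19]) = [ - 10, - sqrt( 15 )/15,  sqrt(3 )/7,7/19, 1, sqrt(2 ),sqrt ( 7)]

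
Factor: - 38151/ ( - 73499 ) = 3^5*67^( - 1)*157^1*1097^( -1)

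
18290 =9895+8395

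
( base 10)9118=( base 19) 164H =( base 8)21636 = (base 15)2A7D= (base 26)DCI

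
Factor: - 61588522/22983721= - 2^1*541^1* 56921^1 *22983721^( -1)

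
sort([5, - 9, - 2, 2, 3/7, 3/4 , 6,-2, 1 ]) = [ - 9, - 2 , - 2,  3/7, 3/4, 1  ,  2 , 5, 6 ]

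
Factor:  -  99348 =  - 2^2*  3^1*17^1*487^1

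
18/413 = 18/413 = 0.04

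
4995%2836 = 2159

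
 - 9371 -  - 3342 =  - 6029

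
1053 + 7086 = 8139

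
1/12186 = 1/12186 = 0.00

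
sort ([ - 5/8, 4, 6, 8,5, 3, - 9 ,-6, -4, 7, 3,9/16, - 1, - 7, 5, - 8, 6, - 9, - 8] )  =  [- 9, - 9, - 8,-8, - 7, - 6, - 4, - 1, -5/8, 9/16, 3, 3, 4, 5, 5, 6 , 6,7, 8 ] 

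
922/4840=461/2420 = 0.19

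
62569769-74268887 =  - 11699118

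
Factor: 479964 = 2^2 * 3^1*23^1 *37^1 * 47^1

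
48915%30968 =17947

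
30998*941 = 29169118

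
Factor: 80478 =2^1 * 3^2*17^1*263^1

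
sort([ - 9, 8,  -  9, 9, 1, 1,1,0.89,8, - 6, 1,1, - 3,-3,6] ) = [-9,  -  9, - 6,-3, - 3,0.89,1,1, 1, 1, 1  ,  6,8, 8,9]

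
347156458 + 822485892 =1169642350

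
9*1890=17010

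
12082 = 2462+9620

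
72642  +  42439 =115081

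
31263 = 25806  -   -5457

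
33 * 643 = 21219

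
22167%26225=22167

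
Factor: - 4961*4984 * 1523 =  - 2^3*7^1*11^2*41^1*89^1*1523^1 = -37657125352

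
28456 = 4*7114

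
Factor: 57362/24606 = 28681/12303  =  3^( - 2 )*23^1*29^1*43^1* 1367^(-1)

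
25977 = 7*3711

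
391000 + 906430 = 1297430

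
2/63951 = 2/63951 = 0.00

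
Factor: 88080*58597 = 2^4*3^1*5^1 * 7^1*11^1*367^1*761^1 =5161223760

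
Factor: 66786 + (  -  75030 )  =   - 8244  =  -2^2*3^2*229^1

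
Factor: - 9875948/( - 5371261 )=2^2*7^ ( -1 ) * 79^1*31253^1*767323^( - 1 ) 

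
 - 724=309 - 1033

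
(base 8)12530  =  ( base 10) 5464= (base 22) b68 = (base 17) 11f7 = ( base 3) 21111101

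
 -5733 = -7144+1411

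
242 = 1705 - 1463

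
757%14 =1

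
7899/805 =7899/805 = 9.81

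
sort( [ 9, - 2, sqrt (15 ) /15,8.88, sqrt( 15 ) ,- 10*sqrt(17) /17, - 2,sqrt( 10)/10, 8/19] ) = [ - 10*sqrt(17)/17,-2,  -  2,sqrt(15) /15, sqrt(10)/10, 8/19,sqrt(15), 8.88,9 ] 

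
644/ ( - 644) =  - 1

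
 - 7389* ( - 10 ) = 73890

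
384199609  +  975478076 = 1359677685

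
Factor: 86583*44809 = 3879697647 = 3^1*7^2*  19^1 * 31^1 * 44809^1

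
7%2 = 1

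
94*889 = 83566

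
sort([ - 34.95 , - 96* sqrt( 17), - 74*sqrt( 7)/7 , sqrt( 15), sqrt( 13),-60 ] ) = [-96*sqrt ( 17), - 60,-34.95 , - 74*sqrt ( 7 )/7, sqrt(13), sqrt( 15 )]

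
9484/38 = 4742/19 =249.58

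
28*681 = 19068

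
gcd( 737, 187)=11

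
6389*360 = 2300040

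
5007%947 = 272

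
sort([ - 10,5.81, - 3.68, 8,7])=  [ - 10,  -  3.68,5.81,7,8] 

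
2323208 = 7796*298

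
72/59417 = 72/59417   =  0.00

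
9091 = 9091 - 0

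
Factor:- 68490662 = -2^1*89^1*384779^1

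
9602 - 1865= 7737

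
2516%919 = 678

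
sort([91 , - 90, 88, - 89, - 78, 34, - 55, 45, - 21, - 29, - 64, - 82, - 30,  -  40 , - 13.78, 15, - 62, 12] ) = [ - 90, - 89, - 82, - 78, - 64, - 62 , - 55, - 40, - 30, - 29, - 21,- 13.78,12, 15 , 34, 45, 88, 91 ] 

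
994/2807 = 142/401 = 0.35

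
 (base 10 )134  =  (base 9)158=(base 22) 62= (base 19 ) 71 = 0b10000110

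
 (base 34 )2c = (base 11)73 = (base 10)80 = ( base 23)3b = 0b1010000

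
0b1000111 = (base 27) 2H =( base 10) 71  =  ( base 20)3b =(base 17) 43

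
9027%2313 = 2088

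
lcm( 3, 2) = 6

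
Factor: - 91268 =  - 2^2*22817^1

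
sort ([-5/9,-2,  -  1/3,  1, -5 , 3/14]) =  [ - 5,-2,-5/9, - 1/3,3/14,1]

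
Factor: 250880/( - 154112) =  - 2^1 * 5^1*7^1*43^( - 1) = - 70/43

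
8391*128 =1074048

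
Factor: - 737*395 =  - 5^1*11^1*67^1*79^1 = -291115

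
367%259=108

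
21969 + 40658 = 62627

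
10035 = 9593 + 442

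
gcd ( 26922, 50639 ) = 641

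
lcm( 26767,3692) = 107068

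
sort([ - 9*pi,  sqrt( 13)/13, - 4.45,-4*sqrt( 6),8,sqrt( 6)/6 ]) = [  -  9*pi,-4*sqrt( 6),-4.45,  sqrt(13)/13, sqrt ( 6)/6,  8]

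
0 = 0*98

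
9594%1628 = 1454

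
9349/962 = 9 + 691/962 = 9.72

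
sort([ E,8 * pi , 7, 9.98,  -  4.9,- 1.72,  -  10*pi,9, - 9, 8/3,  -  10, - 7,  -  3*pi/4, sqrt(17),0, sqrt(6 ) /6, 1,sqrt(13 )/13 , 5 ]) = [ - 10*pi, - 10,-9, - 7,-4.9, - 3*pi/4, - 1.72,0, sqrt(13 )/13,sqrt(6) /6,1, 8/3,E,  sqrt( 17 ),5, 7,9,9.98,8 * pi ]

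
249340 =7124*35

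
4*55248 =220992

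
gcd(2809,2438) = 53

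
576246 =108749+467497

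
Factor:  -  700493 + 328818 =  - 371675=- 5^2 * 14867^1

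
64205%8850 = 2255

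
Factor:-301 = -7^1*43^1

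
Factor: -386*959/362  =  -185087/181 = -7^1*137^1*181^ (-1 )*193^1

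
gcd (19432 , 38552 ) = 8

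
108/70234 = 54/35117=0.00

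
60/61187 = 60/61187 = 0.00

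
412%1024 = 412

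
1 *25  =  25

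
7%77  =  7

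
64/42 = 32/21 = 1.52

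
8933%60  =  53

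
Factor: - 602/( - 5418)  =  3^(-2)=1/9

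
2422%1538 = 884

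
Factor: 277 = 277^1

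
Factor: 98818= 2^1*49409^1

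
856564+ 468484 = 1325048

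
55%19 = 17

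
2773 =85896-83123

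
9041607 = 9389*963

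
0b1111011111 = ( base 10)991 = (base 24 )1h7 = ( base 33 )u1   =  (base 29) 155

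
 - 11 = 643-654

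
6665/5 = 1333 = 1333.00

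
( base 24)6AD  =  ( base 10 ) 3709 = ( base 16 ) E7D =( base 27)52a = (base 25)5N9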